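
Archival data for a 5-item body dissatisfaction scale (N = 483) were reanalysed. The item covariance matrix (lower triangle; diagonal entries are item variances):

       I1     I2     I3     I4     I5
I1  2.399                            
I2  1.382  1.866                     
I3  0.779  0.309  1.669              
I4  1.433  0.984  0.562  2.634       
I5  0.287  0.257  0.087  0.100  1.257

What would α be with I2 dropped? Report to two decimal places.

Remaining items: I1, I3, I4, I5 (k = 4).
Σσᵢ² = 2.399 + 1.669 + 2.634 + 1.257 = 7.959
Var(T) = 7.959 + 2 × 3.248 = 14.455
α (item deleted) = (4/3)·(1 − 7.959/14.455) = 0.60

α = 0.60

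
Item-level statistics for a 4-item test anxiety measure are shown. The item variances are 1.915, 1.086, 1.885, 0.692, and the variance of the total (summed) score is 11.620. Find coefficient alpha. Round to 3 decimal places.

Σσᵢ² = 1.915 + 1.086 + 1.885 + 0.692 = 5.578
α = (k/(k−1))·(1 − Σσᵢ²/σ²_T) = (4/3)·(1 − 5.578/11.620) = 0.693

coefficient alpha = 0.693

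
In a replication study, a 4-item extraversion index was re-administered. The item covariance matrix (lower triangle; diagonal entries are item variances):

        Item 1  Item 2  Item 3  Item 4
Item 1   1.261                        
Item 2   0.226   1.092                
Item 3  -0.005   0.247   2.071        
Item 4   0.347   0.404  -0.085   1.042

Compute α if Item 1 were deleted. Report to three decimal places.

α = 0.318

Remaining items: Item 2, Item 3, Item 4 (k = 3).
Σσ²ᵢ = 1.092 + 2.071 + 1.042 = 4.205
total variance = 4.205 + 2 × 0.566 = 5.337
α (item deleted) = (3/2)·(1 − 4.205/5.337) = 0.318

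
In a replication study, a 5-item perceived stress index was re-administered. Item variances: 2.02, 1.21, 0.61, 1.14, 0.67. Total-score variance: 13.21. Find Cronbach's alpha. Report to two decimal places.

Cronbach's alpha = 0.72

ΣVar(i) = 2.02 + 1.21 + 0.61 + 1.14 + 0.67 = 5.65
α = (k/(k−1))·(1 − ΣVar(i)/Var(T)) = (5/4)·(1 − 5.65/13.21) = 0.72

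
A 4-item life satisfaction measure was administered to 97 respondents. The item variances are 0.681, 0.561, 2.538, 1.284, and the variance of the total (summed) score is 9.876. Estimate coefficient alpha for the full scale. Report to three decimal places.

coefficient alpha = 0.650

sum of item variances = 0.681 + 0.561 + 2.538 + 1.284 = 5.064
α = (k/(k−1))·(1 − sum of item variances/σ²_total) = (4/3)·(1 − 5.064/9.876) = 0.650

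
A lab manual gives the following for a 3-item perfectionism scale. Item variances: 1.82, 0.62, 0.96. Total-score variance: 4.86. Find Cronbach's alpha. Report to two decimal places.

sum of item variances = 1.82 + 0.62 + 0.96 = 3.40
α = (k/(k−1))·(1 − sum of item variances/σ²_total) = (3/2)·(1 − 3.40/4.86) = 0.45

α = 0.45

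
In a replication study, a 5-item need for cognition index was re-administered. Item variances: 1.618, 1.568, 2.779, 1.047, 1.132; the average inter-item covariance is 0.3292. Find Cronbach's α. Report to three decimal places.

sum of item variances = 1.618 + 1.568 + 2.779 + 1.047 + 1.132 = 8.144
Sum of the 10 distinct covariances = 10 × 0.3292 = 3.2920
Var(T) = sum of item variances + 2·Σcov = 8.144 + 2 × 3.2920 = 14.7280
α = (5/4)·(1 − 8.144/14.7280) = 0.559

α = 0.559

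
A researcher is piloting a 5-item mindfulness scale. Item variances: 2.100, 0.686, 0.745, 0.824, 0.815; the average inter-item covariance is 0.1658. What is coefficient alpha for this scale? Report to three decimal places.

Σσᵢ² = 2.100 + 0.686 + 0.745 + 0.824 + 0.815 = 5.170
Sum of the 10 distinct covariances = 10 × 0.1658 = 1.6580
total variance = Σσᵢ² + 2·Σcov = 5.170 + 2 × 1.6580 = 8.4860
α = (5/4)·(1 − 5.170/8.4860) = 0.488

α = 0.488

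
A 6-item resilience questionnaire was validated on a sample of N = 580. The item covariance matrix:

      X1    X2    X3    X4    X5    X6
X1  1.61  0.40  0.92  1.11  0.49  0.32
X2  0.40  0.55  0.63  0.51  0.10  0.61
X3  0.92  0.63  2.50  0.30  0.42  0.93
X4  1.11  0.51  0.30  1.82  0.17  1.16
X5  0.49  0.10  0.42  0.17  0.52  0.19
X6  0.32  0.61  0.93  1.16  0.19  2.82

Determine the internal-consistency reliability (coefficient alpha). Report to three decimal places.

coefficient alpha = 0.753

Σσ²ᵢ = 1.61 + 0.55 + 2.50 + 1.82 + 0.52 + 2.82 = 9.82
Sum of the distinct covariances = 8.26
σ²_total = 9.82 + 2 × 8.26 = 26.34
α = (k/(k−1))·(1 − Σσ²ᵢ/σ²_total) = (6/5)·(1 − 9.82/26.34) = 0.753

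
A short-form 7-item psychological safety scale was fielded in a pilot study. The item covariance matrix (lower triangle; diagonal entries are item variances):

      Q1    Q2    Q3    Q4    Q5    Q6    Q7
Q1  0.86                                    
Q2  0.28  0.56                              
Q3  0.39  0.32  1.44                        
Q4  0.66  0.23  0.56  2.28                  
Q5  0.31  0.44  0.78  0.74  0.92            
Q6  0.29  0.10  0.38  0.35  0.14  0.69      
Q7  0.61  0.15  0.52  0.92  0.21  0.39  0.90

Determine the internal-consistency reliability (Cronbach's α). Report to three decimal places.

Cronbach's α = 0.812

sum of item variances = 0.86 + 0.56 + 1.44 + 2.28 + 0.92 + 0.69 + 0.90 = 7.65
Sum of off-diagonal covariances = 8.77
σ²_T = 7.65 + 2 × 8.77 = 25.19
α = (k/(k−1))·(1 − sum of item variances/σ²_T) = (7/6)·(1 − 7.65/25.19) = 0.812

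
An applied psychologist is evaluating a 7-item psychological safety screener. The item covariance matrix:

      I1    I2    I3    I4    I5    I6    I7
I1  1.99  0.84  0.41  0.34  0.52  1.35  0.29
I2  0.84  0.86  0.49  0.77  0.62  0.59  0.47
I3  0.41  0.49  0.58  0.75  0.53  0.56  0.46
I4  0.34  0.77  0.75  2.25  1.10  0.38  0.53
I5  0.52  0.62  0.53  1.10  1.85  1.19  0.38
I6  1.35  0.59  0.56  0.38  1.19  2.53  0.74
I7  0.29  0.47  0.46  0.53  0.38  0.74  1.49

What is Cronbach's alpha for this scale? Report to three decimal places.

α = 0.814

sum of item variances = 1.99 + 0.86 + 0.58 + 2.25 + 1.85 + 2.53 + 1.49 = 11.55
Σ_{i<j} σ_ij = 13.31
σ²_total = 11.55 + 2 × 13.31 = 38.17
α = (k/(k−1))·(1 − sum of item variances/σ²_total) = (7/6)·(1 − 11.55/38.17) = 0.814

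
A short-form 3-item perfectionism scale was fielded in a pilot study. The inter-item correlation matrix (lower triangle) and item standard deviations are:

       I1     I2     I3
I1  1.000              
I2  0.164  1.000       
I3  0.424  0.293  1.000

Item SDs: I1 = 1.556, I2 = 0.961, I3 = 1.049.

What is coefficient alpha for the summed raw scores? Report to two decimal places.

α = 0.54

Σσ²ᵢ = 1.556² + 0.961² + 1.049² = 4.4451
Covariances σ_ij = r_ij · s_i · s_j:
  σ(I1,I2) = 0.164 × 1.556 × 0.961 = 0.2452
  σ(I1,I3) = 0.424 × 1.556 × 1.049 = 0.6921
  σ(I2,I3) = 0.293 × 0.961 × 1.049 = 0.2954
σ²_T = Σσ²ᵢ + 2·Σσ_ij = 4.4451 + 2 × 1.2327 = 6.9105
α = (3/2)·(1 − 4.4451/6.9105) = 0.54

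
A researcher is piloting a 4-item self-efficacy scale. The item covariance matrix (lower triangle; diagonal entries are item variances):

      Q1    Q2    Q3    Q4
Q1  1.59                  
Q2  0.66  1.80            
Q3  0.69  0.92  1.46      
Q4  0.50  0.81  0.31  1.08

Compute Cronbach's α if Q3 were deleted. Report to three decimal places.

Remaining items: Q1, Q2, Q4 (k = 3).
ΣVar(i) = 1.59 + 1.80 + 1.08 = 4.47
Var(T) = 4.47 + 2 × 1.97 = 8.41
α (item deleted) = (3/2)·(1 − 4.47/8.41) = 0.703

Cronbach's α = 0.703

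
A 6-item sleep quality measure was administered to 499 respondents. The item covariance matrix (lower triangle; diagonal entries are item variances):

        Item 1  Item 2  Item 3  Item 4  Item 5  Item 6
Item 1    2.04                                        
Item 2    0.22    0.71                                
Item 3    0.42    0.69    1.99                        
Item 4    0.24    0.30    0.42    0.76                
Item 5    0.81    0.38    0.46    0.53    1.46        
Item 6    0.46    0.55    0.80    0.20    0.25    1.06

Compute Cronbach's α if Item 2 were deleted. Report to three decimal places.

α = 0.696

Remaining items: Item 1, Item 3, Item 4, Item 5, Item 6 (k = 5).
Σσᵢ² = 2.04 + 1.99 + 0.76 + 1.46 + 1.06 = 7.31
σ²_T = 7.31 + 2 × 4.59 = 16.49
α (item deleted) = (5/4)·(1 − 7.31/16.49) = 0.696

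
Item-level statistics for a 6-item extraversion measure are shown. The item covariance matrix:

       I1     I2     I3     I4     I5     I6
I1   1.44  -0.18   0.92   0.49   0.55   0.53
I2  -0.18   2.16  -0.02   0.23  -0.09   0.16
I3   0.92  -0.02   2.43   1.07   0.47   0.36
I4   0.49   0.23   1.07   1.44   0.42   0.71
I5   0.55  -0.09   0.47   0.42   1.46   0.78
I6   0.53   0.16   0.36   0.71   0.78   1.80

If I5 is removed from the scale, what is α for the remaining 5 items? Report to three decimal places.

Remaining items: I1, I2, I3, I4, I6 (k = 5).
sum of item variances = 1.44 + 2.16 + 2.43 + 1.44 + 1.80 = 9.27
total variance = 9.27 + 2 × 4.27 = 17.81
α (item deleted) = (5/4)·(1 − 9.27/17.81) = 0.599

α = 0.599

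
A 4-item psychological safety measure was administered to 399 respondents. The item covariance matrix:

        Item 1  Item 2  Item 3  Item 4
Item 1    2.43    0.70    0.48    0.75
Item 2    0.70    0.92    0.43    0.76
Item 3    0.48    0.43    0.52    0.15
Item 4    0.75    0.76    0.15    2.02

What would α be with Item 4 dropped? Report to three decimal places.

Remaining items: Item 1, Item 2, Item 3 (k = 3).
Σσ²ᵢ = 2.43 + 0.92 + 0.52 = 3.87
σ²_T = 3.87 + 2 × 1.61 = 7.09
α (item deleted) = (3/2)·(1 − 3.87/7.09) = 0.681

α = 0.681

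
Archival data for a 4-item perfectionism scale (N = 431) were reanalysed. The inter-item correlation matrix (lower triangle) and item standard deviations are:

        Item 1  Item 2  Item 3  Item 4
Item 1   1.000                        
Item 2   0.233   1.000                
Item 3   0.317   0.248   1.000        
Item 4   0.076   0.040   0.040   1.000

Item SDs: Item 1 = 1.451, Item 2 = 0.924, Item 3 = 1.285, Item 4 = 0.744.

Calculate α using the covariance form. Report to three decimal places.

Σσ²ᵢ = 1.451² + 0.924² + 1.285² + 0.744² = 5.1639
Covariances σ_ij = r_ij · s_i · s_j:
  σ(Item 1,Item 2) = 0.233 × 1.451 × 0.924 = 0.3124
  σ(Item 1,Item 3) = 0.317 × 1.451 × 1.285 = 0.5911
  σ(Item 1,Item 4) = 0.076 × 1.451 × 0.744 = 0.0820
  σ(Item 2,Item 3) = 0.248 × 0.924 × 1.285 = 0.2945
  σ(Item 2,Item 4) = 0.040 × 0.924 × 0.744 = 0.0275
  σ(Item 3,Item 4) = 0.040 × 1.285 × 0.744 = 0.0382
σ²_T = Σσ²ᵢ + 2·Σσ_ij = 5.1639 + 2 × 1.3457 = 7.8553
α = (4/3)·(1 − 5.1639/7.8553) = 0.457

α = 0.457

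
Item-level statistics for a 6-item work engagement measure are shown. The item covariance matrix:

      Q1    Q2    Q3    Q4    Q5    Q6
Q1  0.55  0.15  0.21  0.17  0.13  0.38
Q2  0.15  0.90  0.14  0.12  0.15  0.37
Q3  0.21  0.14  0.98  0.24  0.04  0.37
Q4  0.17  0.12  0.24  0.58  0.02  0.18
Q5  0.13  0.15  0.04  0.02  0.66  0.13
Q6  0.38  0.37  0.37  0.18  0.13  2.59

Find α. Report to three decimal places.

Σσᵢ² = 0.55 + 0.90 + 0.98 + 0.58 + 0.66 + 2.59 = 6.26
Sum of off-diagonal covariances = 2.80
total variance = 6.26 + 2 × 2.80 = 11.86
α = (k/(k−1))·(1 − Σσᵢ²/total variance) = (6/5)·(1 − 6.26/11.86) = 0.567

α = 0.567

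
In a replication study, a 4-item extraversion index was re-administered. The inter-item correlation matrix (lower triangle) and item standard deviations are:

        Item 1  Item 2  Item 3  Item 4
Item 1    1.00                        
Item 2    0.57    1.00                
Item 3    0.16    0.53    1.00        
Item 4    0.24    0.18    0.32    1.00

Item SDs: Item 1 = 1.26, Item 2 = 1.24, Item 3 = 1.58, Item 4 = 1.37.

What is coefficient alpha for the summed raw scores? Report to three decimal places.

α = 0.659

Σσ²ᵢ = 1.26² + 1.24² + 1.58² + 1.37² = 7.4985
Covariances σ_ij = r_ij · s_i · s_j:
  σ(Item 1,Item 2) = 0.57 × 1.26 × 1.24 = 0.8906
  σ(Item 1,Item 3) = 0.16 × 1.26 × 1.58 = 0.3185
  σ(Item 1,Item 4) = 0.24 × 1.26 × 1.37 = 0.4143
  σ(Item 2,Item 3) = 0.53 × 1.24 × 1.58 = 1.0384
  σ(Item 2,Item 4) = 0.18 × 1.24 × 1.37 = 0.3058
  σ(Item 3,Item 4) = 0.32 × 1.58 × 1.37 = 0.6927
σ²_T = Σσ²ᵢ + 2·Σσ_ij = 7.4985 + 2 × 3.6603 = 14.8191
α = (4/3)·(1 − 7.4985/14.8191) = 0.659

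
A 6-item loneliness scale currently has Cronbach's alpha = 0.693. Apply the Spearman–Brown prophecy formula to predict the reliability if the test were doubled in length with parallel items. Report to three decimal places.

Length factor m = 2
α' = m·α / (1 + (m−1)·α)
   = 2 × 0.693 / (1 + (2 − 1) × 0.693)
   = 1.3860 / 1.6930 = 0.819

predicted reliability = 0.819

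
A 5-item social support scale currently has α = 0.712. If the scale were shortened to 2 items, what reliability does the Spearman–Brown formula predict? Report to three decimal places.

predicted reliability = 0.497

Length factor m = 2/5 = 0.4000
α' = m·α / (1 − (1−m)·α)
   = 2/5 × 0.712 / (1 − (1 − 2/5) × 0.712)
   = 0.2848 / 0.5728 = 0.497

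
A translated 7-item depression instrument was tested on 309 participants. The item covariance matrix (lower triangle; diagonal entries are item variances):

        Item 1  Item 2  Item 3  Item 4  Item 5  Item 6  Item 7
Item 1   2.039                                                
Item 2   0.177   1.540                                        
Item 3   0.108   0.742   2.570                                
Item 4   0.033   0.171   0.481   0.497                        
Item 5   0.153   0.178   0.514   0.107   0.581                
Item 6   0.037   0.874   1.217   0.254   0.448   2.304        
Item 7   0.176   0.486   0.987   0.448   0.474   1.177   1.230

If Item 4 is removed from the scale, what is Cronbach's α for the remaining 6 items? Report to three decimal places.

Remaining items: Item 1, Item 2, Item 3, Item 5, Item 6, Item 7 (k = 6).
ΣVar(i) = 2.039 + 1.540 + 2.570 + 0.581 + 2.304 + 1.230 = 10.264
σ²_T = 10.264 + 2 × 7.748 = 25.760
α (item deleted) = (6/5)·(1 − 10.264/25.760) = 0.722

α = 0.722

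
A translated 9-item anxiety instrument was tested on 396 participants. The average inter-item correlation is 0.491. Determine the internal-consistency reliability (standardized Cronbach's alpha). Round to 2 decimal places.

Standardized α = k·r̄ / (1 + (k−1)·r̄) = 9 × 0.491 / (1 + 8 × 0.491)
  = 4.4190 / 4.9280 = 0.90

α = 0.90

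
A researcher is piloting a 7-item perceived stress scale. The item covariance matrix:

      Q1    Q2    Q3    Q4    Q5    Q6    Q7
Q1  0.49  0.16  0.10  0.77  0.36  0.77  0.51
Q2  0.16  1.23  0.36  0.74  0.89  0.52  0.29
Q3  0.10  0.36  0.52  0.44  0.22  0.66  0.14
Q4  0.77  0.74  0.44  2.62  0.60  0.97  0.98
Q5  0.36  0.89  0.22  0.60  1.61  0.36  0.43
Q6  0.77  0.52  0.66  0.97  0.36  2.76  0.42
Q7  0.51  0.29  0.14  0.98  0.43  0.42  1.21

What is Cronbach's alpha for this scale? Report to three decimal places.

Cronbach's alpha = 0.784

Σσ²ᵢ = 0.49 + 1.23 + 0.52 + 2.62 + 1.61 + 2.76 + 1.21 = 10.44
Sum of off-diagonal covariances = 10.69
σ²_T = 10.44 + 2 × 10.69 = 31.82
α = (k/(k−1))·(1 − Σσ²ᵢ/σ²_T) = (7/6)·(1 − 10.44/31.82) = 0.784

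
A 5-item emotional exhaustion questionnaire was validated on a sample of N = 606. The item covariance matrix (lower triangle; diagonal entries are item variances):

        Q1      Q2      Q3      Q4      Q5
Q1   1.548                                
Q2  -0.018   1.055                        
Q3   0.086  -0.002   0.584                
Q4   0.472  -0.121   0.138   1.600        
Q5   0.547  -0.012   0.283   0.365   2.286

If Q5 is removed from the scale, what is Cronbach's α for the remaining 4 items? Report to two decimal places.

Cronbach's α = 0.25

Remaining items: Q1, Q2, Q3, Q4 (k = 4).
Σσᵢ² = 1.548 + 1.055 + 0.584 + 1.600 = 4.787
total variance = 4.787 + 2 × 0.555 = 5.897
α (item deleted) = (4/3)·(1 − 4.787/5.897) = 0.25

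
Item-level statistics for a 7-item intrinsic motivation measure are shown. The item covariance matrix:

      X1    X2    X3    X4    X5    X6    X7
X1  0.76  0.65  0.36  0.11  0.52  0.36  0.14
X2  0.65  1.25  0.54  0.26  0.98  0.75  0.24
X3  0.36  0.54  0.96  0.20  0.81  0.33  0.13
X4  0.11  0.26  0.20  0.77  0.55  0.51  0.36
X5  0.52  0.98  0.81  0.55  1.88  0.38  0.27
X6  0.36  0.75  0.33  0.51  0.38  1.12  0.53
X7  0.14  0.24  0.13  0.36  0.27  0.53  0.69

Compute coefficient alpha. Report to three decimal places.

coefficient alpha = 0.825

sum of item variances = 0.76 + 1.25 + 0.96 + 0.77 + 1.88 + 1.12 + 0.69 = 7.43
Σ_{i<j} σ_ij = 8.98
Var(T) = 7.43 + 2 × 8.98 = 25.39
α = (k/(k−1))·(1 − sum of item variances/Var(T)) = (7/6)·(1 − 7.43/25.39) = 0.825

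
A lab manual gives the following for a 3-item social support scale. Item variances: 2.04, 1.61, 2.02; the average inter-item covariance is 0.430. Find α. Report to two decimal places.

α = 0.47

Σσᵢ² = 2.04 + 1.61 + 2.02 = 5.67
Sum of the 3 distinct covariances = 3 × 0.430 = 1.290
σ²_total = Σσᵢ² + 2·Σcov = 5.67 + 2 × 1.290 = 8.250
α = (3/2)·(1 − 5.67/8.250) = 0.47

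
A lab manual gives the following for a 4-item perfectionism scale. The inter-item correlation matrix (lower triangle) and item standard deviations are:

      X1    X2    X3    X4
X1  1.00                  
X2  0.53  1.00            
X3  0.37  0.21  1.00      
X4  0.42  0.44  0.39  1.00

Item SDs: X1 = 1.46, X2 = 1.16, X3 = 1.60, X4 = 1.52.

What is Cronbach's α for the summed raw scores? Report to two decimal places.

Σσ²ᵢ = 1.46² + 1.16² + 1.60² + 1.52² = 8.3476
Covariances σ_ij = r_ij · s_i · s_j:
  σ(X1,X2) = 0.53 × 1.46 × 1.16 = 0.8976
  σ(X1,X3) = 0.37 × 1.46 × 1.60 = 0.8643
  σ(X1,X4) = 0.42 × 1.46 × 1.52 = 0.9321
  σ(X2,X3) = 0.21 × 1.16 × 1.60 = 0.3898
  σ(X2,X4) = 0.44 × 1.16 × 1.52 = 0.7758
  σ(X3,X4) = 0.39 × 1.60 × 1.52 = 0.9485
σ²_T = Σσ²ᵢ + 2·Σσ_ij = 8.3476 + 2 × 4.8081 = 17.9638
α = (4/3)·(1 − 8.3476/17.9638) = 0.71

Cronbach's α = 0.71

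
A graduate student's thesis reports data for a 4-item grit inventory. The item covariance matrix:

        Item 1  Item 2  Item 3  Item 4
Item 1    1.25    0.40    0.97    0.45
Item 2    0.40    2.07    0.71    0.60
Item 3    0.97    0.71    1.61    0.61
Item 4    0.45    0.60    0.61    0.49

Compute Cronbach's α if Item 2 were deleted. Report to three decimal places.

Cronbach's α = 0.822

Remaining items: Item 1, Item 3, Item 4 (k = 3).
Σσ²ᵢ = 1.25 + 1.61 + 0.49 = 3.35
σ²_T = 3.35 + 2 × 2.03 = 7.41
α (item deleted) = (3/2)·(1 − 3.35/7.41) = 0.822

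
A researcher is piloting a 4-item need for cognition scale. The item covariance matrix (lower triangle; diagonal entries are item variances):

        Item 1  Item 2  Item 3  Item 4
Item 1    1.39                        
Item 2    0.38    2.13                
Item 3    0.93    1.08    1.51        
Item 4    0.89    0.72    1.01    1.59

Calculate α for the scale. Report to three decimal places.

ΣVar(i) = 1.39 + 2.13 + 1.51 + 1.59 = 6.62
Sum of off-diagonal covariances = 5.01
σ²_T = 6.62 + 2 × 5.01 = 16.64
α = (k/(k−1))·(1 − ΣVar(i)/σ²_T) = (4/3)·(1 − 6.62/16.64) = 0.803

α = 0.803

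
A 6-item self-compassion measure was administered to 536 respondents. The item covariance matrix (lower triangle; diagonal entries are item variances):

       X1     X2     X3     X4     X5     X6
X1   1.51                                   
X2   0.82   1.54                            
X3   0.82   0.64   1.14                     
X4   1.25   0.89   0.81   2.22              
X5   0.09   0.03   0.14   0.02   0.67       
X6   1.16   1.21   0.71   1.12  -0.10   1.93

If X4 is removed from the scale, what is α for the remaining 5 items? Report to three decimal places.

α = 0.774

Remaining items: X1, X2, X3, X5, X6 (k = 5).
Σσ²ᵢ = 1.51 + 1.54 + 1.14 + 0.67 + 1.93 = 6.79
total variance = 6.79 + 2 × 5.52 = 17.83
α (item deleted) = (5/4)·(1 − 6.79/17.83) = 0.774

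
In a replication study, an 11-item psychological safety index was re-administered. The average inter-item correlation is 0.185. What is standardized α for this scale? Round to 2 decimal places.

Standardized α = k·r̄ / (1 + (k−1)·r̄) = 11 × 0.185 / (1 + 10 × 0.185)
  = 2.0350 / 2.8500 = 0.71

standardized α = 0.71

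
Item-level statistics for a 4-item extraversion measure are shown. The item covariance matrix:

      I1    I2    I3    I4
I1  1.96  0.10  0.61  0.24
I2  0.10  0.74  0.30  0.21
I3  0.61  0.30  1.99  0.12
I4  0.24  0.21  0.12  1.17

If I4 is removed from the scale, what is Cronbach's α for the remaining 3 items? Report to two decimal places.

α = 0.45

Remaining items: I1, I2, I3 (k = 3).
Σσ²ᵢ = 1.96 + 0.74 + 1.99 = 4.69
σ²_total = 4.69 + 2 × 1.01 = 6.71
α (item deleted) = (3/2)·(1 − 4.69/6.71) = 0.45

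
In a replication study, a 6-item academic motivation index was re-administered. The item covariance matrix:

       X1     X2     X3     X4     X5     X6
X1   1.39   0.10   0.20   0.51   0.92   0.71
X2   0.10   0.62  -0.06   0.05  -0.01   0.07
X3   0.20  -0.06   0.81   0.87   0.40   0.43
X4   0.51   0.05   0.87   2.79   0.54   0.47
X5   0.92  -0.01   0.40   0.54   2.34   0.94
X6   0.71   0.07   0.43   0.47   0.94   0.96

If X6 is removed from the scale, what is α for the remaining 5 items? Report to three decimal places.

α = 0.587

Remaining items: X1, X2, X3, X4, X5 (k = 5).
Σσ²ᵢ = 1.39 + 0.62 + 0.81 + 2.79 + 2.34 = 7.95
σ²_T = 7.95 + 2 × 3.52 = 14.99
α (item deleted) = (5/4)·(1 − 7.95/14.99) = 0.587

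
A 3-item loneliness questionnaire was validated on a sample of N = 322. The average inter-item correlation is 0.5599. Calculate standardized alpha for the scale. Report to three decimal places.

standardized alpha = 0.792

Standardized α = k·r̄ / (1 + (k−1)·r̄) = 3 × 0.5599 / (1 + 2 × 0.5599)
  = 1.6797 / 2.1198 = 0.792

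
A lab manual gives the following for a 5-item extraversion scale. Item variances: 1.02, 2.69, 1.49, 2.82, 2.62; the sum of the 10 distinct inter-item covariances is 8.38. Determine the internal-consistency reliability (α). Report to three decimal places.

α = 0.765

sum of item variances = 1.02 + 2.69 + 1.49 + 2.82 + 2.62 = 10.64
Sum of distinct covariances = 8.38
σ²_T = sum of item variances + 2·Σcov = 10.64 + 2 × 8.38 = 27.40
α = (5/4)·(1 − 10.64/27.40) = 0.765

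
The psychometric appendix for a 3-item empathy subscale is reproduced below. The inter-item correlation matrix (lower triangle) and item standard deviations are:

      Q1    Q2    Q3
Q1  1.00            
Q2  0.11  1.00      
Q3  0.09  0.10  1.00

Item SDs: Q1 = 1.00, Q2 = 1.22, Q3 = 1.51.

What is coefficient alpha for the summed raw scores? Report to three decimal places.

coefficient alpha = 0.240

Σσ²ᵢ = 1.00² + 1.22² + 1.51² = 4.7685
Covariances σ_ij = r_ij · s_i · s_j:
  σ(Q1,Q2) = 0.11 × 1.00 × 1.22 = 0.1342
  σ(Q1,Q3) = 0.09 × 1.00 × 1.51 = 0.1359
  σ(Q2,Q3) = 0.10 × 1.22 × 1.51 = 0.1842
σ²_T = Σσ²ᵢ + 2·Σσ_ij = 4.7685 + 2 × 0.4543 = 5.6771
α = (3/2)·(1 − 4.7685/5.6771) = 0.240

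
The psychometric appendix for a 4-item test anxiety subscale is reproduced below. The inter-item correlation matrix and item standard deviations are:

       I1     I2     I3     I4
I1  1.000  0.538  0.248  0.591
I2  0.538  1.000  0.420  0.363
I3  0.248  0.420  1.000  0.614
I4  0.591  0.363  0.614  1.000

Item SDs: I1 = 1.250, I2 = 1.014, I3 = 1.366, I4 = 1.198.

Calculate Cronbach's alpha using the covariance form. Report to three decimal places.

Σσ²ᵢ = 1.250² + 1.014² + 1.366² + 1.198² = 5.8919
Covariances σ_ij = r_ij · s_i · s_j:
  σ(I1,I2) = 0.538 × 1.250 × 1.014 = 0.6819
  σ(I1,I3) = 0.248 × 1.250 × 1.366 = 0.4235
  σ(I1,I4) = 0.591 × 1.250 × 1.198 = 0.8850
  σ(I2,I3) = 0.420 × 1.014 × 1.366 = 0.5818
  σ(I2,I4) = 0.363 × 1.014 × 1.198 = 0.4410
  σ(I3,I4) = 0.614 × 1.366 × 1.198 = 1.0048
σ²_T = Σσ²ᵢ + 2·Σσ_ij = 5.8919 + 2 × 4.0180 = 13.9279
α = (4/3)·(1 − 5.8919/13.9279) = 0.769

α = 0.769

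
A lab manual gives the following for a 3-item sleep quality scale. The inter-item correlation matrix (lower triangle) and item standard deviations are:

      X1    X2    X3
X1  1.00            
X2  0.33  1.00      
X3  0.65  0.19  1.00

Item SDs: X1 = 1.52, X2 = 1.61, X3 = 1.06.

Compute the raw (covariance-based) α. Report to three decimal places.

Σσ²ᵢ = 1.52² + 1.61² + 1.06² = 6.0261
Covariances σ_ij = r_ij · s_i · s_j:
  σ(X1,X2) = 0.33 × 1.52 × 1.61 = 0.8076
  σ(X1,X3) = 0.65 × 1.52 × 1.06 = 1.0473
  σ(X2,X3) = 0.19 × 1.61 × 1.06 = 0.3243
σ²_T = Σσ²ᵢ + 2·Σσ_ij = 6.0261 + 2 × 2.1792 = 10.3845
α = (3/2)·(1 − 6.0261/10.3845) = 0.630

α = 0.630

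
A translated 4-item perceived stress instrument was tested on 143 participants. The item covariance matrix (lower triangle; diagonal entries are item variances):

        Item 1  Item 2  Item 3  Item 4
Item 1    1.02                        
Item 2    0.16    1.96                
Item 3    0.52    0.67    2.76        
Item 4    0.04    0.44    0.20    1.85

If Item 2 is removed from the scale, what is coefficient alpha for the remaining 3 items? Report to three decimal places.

Remaining items: Item 1, Item 3, Item 4 (k = 3).
sum of item variances = 1.02 + 2.76 + 1.85 = 5.63
total variance = 5.63 + 2 × 0.76 = 7.15
α (item deleted) = (3/2)·(1 − 5.63/7.15) = 0.319

α = 0.319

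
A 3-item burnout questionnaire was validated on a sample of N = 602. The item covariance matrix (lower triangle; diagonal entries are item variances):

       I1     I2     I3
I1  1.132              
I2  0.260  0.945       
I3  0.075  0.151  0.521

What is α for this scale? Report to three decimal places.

sum of item variances = 1.132 + 0.945 + 0.521 = 2.598
Sum of the distinct covariances = 0.486
total variance = 2.598 + 2 × 0.486 = 3.570
α = (k/(k−1))·(1 − sum of item variances/total variance) = (3/2)·(1 − 2.598/3.570) = 0.408

α = 0.408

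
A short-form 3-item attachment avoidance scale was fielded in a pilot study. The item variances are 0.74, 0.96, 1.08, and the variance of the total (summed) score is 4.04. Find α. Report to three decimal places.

Σσᵢ² = 0.74 + 0.96 + 1.08 = 2.78
α = (k/(k−1))·(1 − Σσᵢ²/σ²_total) = (3/2)·(1 − 2.78/4.04) = 0.468

α = 0.468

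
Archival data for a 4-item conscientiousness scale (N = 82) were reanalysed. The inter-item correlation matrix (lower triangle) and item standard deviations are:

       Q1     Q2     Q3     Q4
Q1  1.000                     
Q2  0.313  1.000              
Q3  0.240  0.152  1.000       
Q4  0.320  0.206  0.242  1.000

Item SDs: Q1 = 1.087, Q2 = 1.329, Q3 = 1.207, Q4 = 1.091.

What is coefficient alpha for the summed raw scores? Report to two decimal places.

coefficient alpha = 0.56

Σσ²ᵢ = 1.087² + 1.329² + 1.207² + 1.091² = 5.5949
Covariances σ_ij = r_ij · s_i · s_j:
  σ(Q1,Q2) = 0.313 × 1.087 × 1.329 = 0.4522
  σ(Q1,Q3) = 0.240 × 1.087 × 1.207 = 0.3149
  σ(Q1,Q4) = 0.320 × 1.087 × 1.091 = 0.3795
  σ(Q2,Q3) = 0.152 × 1.329 × 1.207 = 0.2438
  σ(Q2,Q4) = 0.206 × 1.329 × 1.091 = 0.2987
  σ(Q3,Q4) = 0.242 × 1.207 × 1.091 = 0.3187
σ²_T = Σσ²ᵢ + 2·Σσ_ij = 5.5949 + 2 × 2.0078 = 9.6105
α = (4/3)·(1 − 5.5949/9.6105) = 0.56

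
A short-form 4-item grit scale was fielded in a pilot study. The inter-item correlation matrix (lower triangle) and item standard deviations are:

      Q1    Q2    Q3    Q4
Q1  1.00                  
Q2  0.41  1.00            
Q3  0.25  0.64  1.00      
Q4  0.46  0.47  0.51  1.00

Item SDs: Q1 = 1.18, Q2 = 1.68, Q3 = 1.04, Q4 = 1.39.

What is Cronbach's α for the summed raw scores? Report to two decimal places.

α = 0.76

Σσ²ᵢ = 1.18² + 1.68² + 1.04² + 1.39² = 7.2285
Covariances σ_ij = r_ij · s_i · s_j:
  σ(Q1,Q2) = 0.41 × 1.18 × 1.68 = 0.8128
  σ(Q1,Q3) = 0.25 × 1.18 × 1.04 = 0.3068
  σ(Q1,Q4) = 0.46 × 1.18 × 1.39 = 0.7545
  σ(Q2,Q3) = 0.64 × 1.68 × 1.04 = 1.1182
  σ(Q2,Q4) = 0.47 × 1.68 × 1.39 = 1.0975
  σ(Q3,Q4) = 0.51 × 1.04 × 1.39 = 0.7373
σ²_T = Σσ²ᵢ + 2·Σσ_ij = 7.2285 + 2 × 4.8271 = 16.8827
α = (4/3)·(1 − 7.2285/16.8827) = 0.76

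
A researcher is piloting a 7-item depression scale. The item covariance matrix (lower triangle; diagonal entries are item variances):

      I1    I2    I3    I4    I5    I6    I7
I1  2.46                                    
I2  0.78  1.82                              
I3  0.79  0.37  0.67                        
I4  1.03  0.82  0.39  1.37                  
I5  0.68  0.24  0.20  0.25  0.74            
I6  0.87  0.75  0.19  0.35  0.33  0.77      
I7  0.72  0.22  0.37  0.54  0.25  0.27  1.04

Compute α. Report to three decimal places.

ΣVar(i) = 2.46 + 1.82 + 0.67 + 1.37 + 0.74 + 0.77 + 1.04 = 8.87
Sum of the distinct covariances = 10.41
σ²_T = 8.87 + 2 × 10.41 = 29.69
α = (k/(k−1))·(1 − ΣVar(i)/σ²_T) = (7/6)·(1 − 8.87/29.69) = 0.818

α = 0.818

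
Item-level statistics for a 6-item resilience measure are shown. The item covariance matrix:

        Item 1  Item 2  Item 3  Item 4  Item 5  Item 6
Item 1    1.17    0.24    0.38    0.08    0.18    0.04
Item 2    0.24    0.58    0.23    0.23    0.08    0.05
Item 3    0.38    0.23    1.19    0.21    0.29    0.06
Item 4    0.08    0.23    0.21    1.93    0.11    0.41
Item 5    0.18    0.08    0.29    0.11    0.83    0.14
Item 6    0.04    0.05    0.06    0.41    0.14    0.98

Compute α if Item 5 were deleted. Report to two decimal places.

α = 0.50

Remaining items: Item 1, Item 2, Item 3, Item 4, Item 6 (k = 5).
ΣVar(i) = 1.17 + 0.58 + 1.19 + 1.93 + 0.98 = 5.85
σ²_total = 5.85 + 2 × 1.93 = 9.71
α (item deleted) = (5/4)·(1 − 5.85/9.71) = 0.50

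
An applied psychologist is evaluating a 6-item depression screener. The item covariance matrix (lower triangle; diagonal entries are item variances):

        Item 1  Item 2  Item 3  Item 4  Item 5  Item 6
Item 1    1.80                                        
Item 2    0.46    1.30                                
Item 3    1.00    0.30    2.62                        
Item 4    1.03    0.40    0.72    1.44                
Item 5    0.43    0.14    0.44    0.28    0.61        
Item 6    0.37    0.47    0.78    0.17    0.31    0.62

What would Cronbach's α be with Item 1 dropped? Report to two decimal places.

α = 0.69

Remaining items: Item 2, Item 3, Item 4, Item 5, Item 6 (k = 5).
ΣVar(i) = 1.30 + 2.62 + 1.44 + 0.61 + 0.62 = 6.59
σ²_T = 6.59 + 2 × 4.01 = 14.61
α (item deleted) = (5/4)·(1 − 6.59/14.61) = 0.69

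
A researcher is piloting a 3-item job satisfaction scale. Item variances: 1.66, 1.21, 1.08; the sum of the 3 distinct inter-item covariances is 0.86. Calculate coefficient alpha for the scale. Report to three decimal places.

ΣVar(i) = 1.66 + 1.21 + 1.08 = 3.95
Sum of distinct covariances = 0.86
σ²_total = ΣVar(i) + 2·Σcov = 3.95 + 2 × 0.86 = 5.67
α = (3/2)·(1 − 3.95/5.67) = 0.455

α = 0.455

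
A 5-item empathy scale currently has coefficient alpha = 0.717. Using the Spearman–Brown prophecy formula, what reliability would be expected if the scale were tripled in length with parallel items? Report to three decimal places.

predicted reliability = 0.884

Length factor m = 3
α' = m·α / (1 + (m−1)·α)
   = 3 × 0.717 / (1 + (3 − 1) × 0.717)
   = 2.1510 / 2.4340 = 0.884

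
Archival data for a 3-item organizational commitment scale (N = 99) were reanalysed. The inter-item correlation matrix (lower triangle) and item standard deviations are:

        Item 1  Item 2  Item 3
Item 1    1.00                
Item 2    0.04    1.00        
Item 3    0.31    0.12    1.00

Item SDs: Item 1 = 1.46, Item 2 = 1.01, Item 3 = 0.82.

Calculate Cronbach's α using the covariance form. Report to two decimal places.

Σσ²ᵢ = 1.46² + 1.01² + 0.82² = 3.8241
Covariances σ_ij = r_ij · s_i · s_j:
  σ(Item 1,Item 2) = 0.04 × 1.46 × 1.01 = 0.0590
  σ(Item 1,Item 3) = 0.31 × 1.46 × 0.82 = 0.3711
  σ(Item 2,Item 3) = 0.12 × 1.01 × 0.82 = 0.0994
σ²_T = Σσ²ᵢ + 2·Σσ_ij = 3.8241 + 2 × 0.5295 = 4.8831
α = (3/2)·(1 − 3.8241/4.8831) = 0.33

α = 0.33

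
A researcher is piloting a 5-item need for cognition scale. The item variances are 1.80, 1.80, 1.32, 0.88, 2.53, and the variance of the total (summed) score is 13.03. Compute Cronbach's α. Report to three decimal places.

Cronbach's α = 0.451

Σσ²ᵢ = 1.80 + 1.80 + 1.32 + 0.88 + 2.53 = 8.33
α = (k/(k−1))·(1 − Σσ²ᵢ/total variance) = (5/4)·(1 − 8.33/13.03) = 0.451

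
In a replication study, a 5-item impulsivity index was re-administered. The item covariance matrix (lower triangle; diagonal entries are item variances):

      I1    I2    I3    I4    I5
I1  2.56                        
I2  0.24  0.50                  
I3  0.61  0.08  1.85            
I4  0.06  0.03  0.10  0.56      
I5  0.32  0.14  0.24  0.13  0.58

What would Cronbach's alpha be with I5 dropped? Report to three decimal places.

α = 0.387

Remaining items: I1, I2, I3, I4 (k = 4).
ΣVar(i) = 2.56 + 0.50 + 1.85 + 0.56 = 5.47
σ²_total = 5.47 + 2 × 1.12 = 7.71
α (item deleted) = (4/3)·(1 − 5.47/7.71) = 0.387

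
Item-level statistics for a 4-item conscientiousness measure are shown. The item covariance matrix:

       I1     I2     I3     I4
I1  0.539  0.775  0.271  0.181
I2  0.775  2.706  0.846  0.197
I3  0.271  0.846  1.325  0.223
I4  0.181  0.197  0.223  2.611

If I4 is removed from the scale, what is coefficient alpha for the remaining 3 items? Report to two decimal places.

Remaining items: I1, I2, I3 (k = 3).
ΣVar(i) = 0.539 + 2.706 + 1.325 = 4.570
σ²_total = 4.570 + 2 × 1.892 = 8.354
α (item deleted) = (3/2)·(1 − 4.570/8.354) = 0.68

coefficient alpha = 0.68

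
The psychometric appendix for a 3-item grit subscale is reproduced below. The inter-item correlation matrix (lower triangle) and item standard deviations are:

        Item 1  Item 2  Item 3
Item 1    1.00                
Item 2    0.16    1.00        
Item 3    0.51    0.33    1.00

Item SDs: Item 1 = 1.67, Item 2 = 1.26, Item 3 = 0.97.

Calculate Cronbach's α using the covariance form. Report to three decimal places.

Cronbach's α = 0.556

Σσ²ᵢ = 1.67² + 1.26² + 0.97² = 5.3174
Covariances σ_ij = r_ij · s_i · s_j:
  σ(Item 1,Item 2) = 0.16 × 1.67 × 1.26 = 0.3367
  σ(Item 1,Item 3) = 0.51 × 1.67 × 0.97 = 0.8261
  σ(Item 2,Item 3) = 0.33 × 1.26 × 0.97 = 0.4033
σ²_T = Σσ²ᵢ + 2·Σσ_ij = 5.3174 + 2 × 1.5661 = 8.4496
α = (3/2)·(1 − 5.3174/8.4496) = 0.556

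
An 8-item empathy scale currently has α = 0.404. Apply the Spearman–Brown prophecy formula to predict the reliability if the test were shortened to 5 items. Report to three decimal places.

Length factor m = 5/8 = 0.6250
α' = m·α / (1 − (1−m)·α)
   = 5/8 × 0.404 / (1 − (1 − 5/8) × 0.404)
   = 0.2525 / 0.8485 = 0.298

predicted reliability = 0.298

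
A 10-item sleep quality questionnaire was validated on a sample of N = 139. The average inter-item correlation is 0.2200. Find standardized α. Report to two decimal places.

Standardized α = k·r̄ / (1 + (k−1)·r̄) = 10 × 0.2200 / (1 + 9 × 0.2200)
  = 2.2000 / 2.9800 = 0.74

standardized α = 0.74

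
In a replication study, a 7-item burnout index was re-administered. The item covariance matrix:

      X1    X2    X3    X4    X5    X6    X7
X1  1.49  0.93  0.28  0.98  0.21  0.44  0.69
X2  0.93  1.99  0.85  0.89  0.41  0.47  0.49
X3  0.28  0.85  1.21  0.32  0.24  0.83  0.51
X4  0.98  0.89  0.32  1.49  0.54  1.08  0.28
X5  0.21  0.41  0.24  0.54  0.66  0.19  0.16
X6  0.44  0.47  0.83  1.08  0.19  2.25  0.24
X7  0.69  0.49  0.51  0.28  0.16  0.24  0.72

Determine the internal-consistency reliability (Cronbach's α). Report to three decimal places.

sum of item variances = 1.49 + 1.99 + 1.21 + 1.49 + 0.66 + 2.25 + 0.72 = 9.81
Sum of the distinct covariances = 11.03
Var(T) = 9.81 + 2 × 11.03 = 31.87
α = (k/(k−1))·(1 − sum of item variances/Var(T)) = (7/6)·(1 − 9.81/31.87) = 0.808

α = 0.808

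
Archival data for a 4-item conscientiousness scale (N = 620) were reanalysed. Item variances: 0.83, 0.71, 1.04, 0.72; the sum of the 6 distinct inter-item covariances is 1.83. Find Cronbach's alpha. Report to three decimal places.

Σσ²ᵢ = 0.83 + 0.71 + 1.04 + 0.72 = 3.30
Sum of distinct covariances = 1.83
σ²_total = Σσ²ᵢ + 2·Σcov = 3.30 + 2 × 1.83 = 6.96
α = (4/3)·(1 − 3.30/6.96) = 0.701

α = 0.701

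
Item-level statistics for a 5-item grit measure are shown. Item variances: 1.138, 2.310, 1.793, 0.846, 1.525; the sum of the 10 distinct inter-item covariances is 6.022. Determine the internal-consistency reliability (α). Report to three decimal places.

α = 0.766

sum of item variances = 1.138 + 2.310 + 1.793 + 0.846 + 1.525 = 7.612
Sum of distinct covariances = 6.022
σ²_total = sum of item variances + 2·Σcov = 7.612 + 2 × 6.022 = 19.656
α = (5/4)·(1 − 7.612/19.656) = 0.766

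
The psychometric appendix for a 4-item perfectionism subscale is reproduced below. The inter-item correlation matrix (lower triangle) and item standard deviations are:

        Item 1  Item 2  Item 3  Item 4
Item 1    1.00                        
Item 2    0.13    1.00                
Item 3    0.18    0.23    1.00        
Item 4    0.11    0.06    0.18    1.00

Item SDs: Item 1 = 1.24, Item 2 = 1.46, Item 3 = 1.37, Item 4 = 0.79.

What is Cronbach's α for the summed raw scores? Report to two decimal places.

α = 0.41

Σσ²ᵢ = 1.24² + 1.46² + 1.37² + 0.79² = 6.1702
Covariances σ_ij = r_ij · s_i · s_j:
  σ(Item 1,Item 2) = 0.13 × 1.24 × 1.46 = 0.2354
  σ(Item 1,Item 3) = 0.18 × 1.24 × 1.37 = 0.3058
  σ(Item 1,Item 4) = 0.11 × 1.24 × 0.79 = 0.1078
  σ(Item 2,Item 3) = 0.23 × 1.46 × 1.37 = 0.4600
  σ(Item 2,Item 4) = 0.06 × 1.46 × 0.79 = 0.0692
  σ(Item 3,Item 4) = 0.18 × 1.37 × 0.79 = 0.1948
σ²_T = Σσ²ᵢ + 2·Σσ_ij = 6.1702 + 2 × 1.3730 = 8.9162
α = (4/3)·(1 − 6.1702/8.9162) = 0.41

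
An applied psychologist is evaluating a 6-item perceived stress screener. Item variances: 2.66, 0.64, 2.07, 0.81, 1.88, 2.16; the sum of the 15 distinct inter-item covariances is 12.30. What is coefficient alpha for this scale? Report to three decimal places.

coefficient alpha = 0.848

Σσ²ᵢ = 2.66 + 0.64 + 2.07 + 0.81 + 1.88 + 2.16 = 10.22
Sum of distinct covariances = 12.30
σ²_T = Σσ²ᵢ + 2·Σcov = 10.22 + 2 × 12.30 = 34.82
α = (6/5)·(1 − 10.22/34.82) = 0.848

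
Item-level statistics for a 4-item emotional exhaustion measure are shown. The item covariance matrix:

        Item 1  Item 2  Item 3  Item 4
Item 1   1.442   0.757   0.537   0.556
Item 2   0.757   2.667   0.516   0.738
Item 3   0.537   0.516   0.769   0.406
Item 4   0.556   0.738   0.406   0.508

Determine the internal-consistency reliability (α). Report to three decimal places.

α = 0.754

Σσᵢ² = 1.442 + 2.667 + 0.769 + 0.508 = 5.386
Σ_{i<j} σ_ij = 3.510
Var(T) = 5.386 + 2 × 3.510 = 12.406
α = (k/(k−1))·(1 − Σσᵢ²/Var(T)) = (4/3)·(1 − 5.386/12.406) = 0.754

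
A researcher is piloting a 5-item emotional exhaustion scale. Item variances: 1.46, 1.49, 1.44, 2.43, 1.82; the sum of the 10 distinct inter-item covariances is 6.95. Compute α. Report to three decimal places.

α = 0.771

sum of item variances = 1.46 + 1.49 + 1.44 + 2.43 + 1.82 = 8.64
Sum of distinct covariances = 6.95
σ²_T = sum of item variances + 2·Σcov = 8.64 + 2 × 6.95 = 22.54
α = (5/4)·(1 − 8.64/22.54) = 0.771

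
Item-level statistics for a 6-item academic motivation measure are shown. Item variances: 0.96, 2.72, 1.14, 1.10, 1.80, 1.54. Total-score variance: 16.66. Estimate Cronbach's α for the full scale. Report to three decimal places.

Σσ²ᵢ = 0.96 + 2.72 + 1.14 + 1.10 + 1.80 + 1.54 = 9.26
α = (k/(k−1))·(1 − Σσ²ᵢ/σ²_total) = (6/5)·(1 − 9.26/16.66) = 0.533

α = 0.533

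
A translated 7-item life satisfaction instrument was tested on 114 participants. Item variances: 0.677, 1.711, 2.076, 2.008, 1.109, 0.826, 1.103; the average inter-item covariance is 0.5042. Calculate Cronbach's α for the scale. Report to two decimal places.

Cronbach's α = 0.81

sum of item variances = 0.677 + 1.711 + 2.076 + 2.008 + 1.109 + 0.826 + 1.103 = 9.510
Sum of the 21 distinct covariances = 21 × 0.5042 = 10.5882
total variance = sum of item variances + 2·Σcov = 9.510 + 2 × 10.5882 = 30.6864
α = (7/6)·(1 − 9.510/30.6864) = 0.81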